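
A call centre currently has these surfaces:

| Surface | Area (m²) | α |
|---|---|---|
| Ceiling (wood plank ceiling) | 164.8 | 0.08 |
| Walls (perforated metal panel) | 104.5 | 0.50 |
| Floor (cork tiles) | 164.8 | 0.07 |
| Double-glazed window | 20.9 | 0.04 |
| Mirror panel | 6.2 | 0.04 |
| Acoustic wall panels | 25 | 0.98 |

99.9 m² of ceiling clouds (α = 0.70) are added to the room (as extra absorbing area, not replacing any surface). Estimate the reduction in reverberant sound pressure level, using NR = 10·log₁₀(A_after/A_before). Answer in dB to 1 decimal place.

2.3 dB

Total absorption A_before = 164.8·0.08 + 104.5·0.50 + 164.8·0.07 + 20.9·0.04 + 6.2·0.04 + 25·0.98
  = 13.184 + 52.250 + 11.536 + 0.836 + 0.248 + 24.500 = 102.554 m² sabins.
Treatment contributes 99.9·0.70 = 69.930 sabins.
New total A_after = 172.484 sabins.
Reduction = 10 log₁₀(A_after/A_before) = 10 log₁₀(1.6819) = 2.3 dB.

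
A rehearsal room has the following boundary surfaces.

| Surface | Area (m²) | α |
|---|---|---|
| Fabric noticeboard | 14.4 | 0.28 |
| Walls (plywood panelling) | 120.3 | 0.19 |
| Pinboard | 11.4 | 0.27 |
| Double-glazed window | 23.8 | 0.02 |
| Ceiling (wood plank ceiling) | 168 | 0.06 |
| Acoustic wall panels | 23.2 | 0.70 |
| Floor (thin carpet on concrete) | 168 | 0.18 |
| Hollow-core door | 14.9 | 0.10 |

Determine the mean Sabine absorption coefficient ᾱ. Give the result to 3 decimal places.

S = Σ Sᵢ = 14.4 + 120.3 + 11.4 + 23.8 + 168 + 23.2 + 168 + 14.9 = 544.0 m².
Weighted sum Σ Sα = 88.493.
ᾱ = A/S = 0.163.

0.163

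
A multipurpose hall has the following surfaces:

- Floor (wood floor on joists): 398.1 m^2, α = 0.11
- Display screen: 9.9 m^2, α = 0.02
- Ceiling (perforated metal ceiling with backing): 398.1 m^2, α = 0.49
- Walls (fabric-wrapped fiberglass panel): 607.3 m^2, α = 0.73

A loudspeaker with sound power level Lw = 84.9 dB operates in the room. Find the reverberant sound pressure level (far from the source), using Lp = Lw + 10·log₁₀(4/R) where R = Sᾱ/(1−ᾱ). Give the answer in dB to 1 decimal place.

59.7 dB

Σ(Sᵢαᵢ) = 398.1·0.11 + 9.9·0.02 + 398.1·0.49 + 607.3·0.73 = 682.387; total area S = 1413.4 m^2.
ᾱ = 0.4828, so room constant R = A/(1−ᾱ) = 1319.387 m^2.
Lp = Lw + 10 log₁₀(4/R) = 84.9 -25.18 = 59.7 dB.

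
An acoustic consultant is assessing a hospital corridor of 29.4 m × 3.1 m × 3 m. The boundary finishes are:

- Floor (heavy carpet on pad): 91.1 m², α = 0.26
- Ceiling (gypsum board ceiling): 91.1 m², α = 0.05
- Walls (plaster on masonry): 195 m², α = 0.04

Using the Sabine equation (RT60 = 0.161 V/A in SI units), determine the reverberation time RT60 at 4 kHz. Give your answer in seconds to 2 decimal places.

1.22 s

Equivalent absorption area: A = 91.1*0.26 + 91.1*0.05 + 195*0.04 = 36.041 m².
V = 29.4·3.1·3 = 273.42 m³.
Sabine: RT60 = 0.161 × 273.42 / 36.041 = 1.22 s.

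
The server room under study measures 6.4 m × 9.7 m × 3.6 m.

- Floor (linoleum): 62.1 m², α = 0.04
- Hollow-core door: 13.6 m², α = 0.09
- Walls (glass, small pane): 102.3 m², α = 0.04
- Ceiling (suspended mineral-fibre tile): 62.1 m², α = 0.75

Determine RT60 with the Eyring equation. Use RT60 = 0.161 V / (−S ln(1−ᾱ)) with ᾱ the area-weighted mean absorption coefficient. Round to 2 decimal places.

S = Σ Sᵢ = 240.1 m².
Σ(Sᵢαᵢ) = 62.1·0.04 + 13.6·0.09 + 102.3·0.04 + 62.1·0.75 = 54.375.
ᾱ = 54.375 / 240.1 = 0.2265.
−S·ln(1−ᾱ) = −240.1 × ln(1 − 0.2265) = 61.665.
V = 6.4 × 9.7 × 3.6 = 223.488 m³.
T = 0.161·V/[−S·ln(1−ᾱ)] = 0.161·223.488/61.665 = 0.58 s.

0.58 seconds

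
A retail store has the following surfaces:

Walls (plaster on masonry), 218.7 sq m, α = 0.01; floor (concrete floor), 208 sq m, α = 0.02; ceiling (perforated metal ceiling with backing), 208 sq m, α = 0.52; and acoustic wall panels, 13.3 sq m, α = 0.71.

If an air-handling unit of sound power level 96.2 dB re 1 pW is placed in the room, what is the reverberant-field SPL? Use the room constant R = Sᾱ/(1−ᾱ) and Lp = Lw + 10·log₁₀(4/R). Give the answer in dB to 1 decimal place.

A = 123.950 sabins; S = 648.0 sq m.
ᾱ = 0.1913, so room constant R = A/(1−ᾱ) = 153.271 sq m.
Lp = 96.2 + 10·log₁₀(4/153.271) = 96.2 + (-15.83) = 80.4 dB.

80.4 dB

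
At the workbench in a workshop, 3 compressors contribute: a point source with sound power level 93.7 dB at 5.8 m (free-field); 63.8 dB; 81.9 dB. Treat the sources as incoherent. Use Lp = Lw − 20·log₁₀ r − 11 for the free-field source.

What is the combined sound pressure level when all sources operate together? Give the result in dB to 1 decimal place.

Source at 5.8 m: Lp = 93.7 − 20·log₁₀(5.8) − 11 = 67.4 dB.
Converting to relative power and adding: 10^(67.4/10) + 10^(63.8/10) + 10^(81.9/10) = 1.628e+08.
L_total = 10·log₁₀(1.628e+08) = 82.1 dB.

82.1 dB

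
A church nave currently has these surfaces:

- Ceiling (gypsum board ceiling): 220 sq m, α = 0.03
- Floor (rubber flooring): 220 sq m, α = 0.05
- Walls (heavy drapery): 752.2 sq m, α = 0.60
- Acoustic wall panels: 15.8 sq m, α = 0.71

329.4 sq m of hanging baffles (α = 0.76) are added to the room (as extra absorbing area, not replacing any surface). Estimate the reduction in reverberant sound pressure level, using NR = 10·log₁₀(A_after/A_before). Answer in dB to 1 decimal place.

Equivalent absorption area: A_before = 220*0.03 + 220*0.05 + 752.2*0.60 + 15.8*0.71 = 480.138 sq m.
Added absorption = 329.4 × 0.76 = 250.344 sabins.
A_after = 480.138 + 250.344 = 730.482 sabins.
Reduction = 10 log₁₀(A_after/A_before) = 10 log₁₀(1.5214) = 1.8 dB.

1.8 dB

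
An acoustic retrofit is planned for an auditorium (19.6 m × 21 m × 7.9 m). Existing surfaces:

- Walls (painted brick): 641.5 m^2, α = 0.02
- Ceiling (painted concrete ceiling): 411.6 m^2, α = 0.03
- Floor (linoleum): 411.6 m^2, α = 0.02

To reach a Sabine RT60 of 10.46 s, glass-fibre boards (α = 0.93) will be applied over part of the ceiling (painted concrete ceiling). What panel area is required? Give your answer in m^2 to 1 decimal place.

18.5

A₁ = Σ Sᵢαᵢ = 641.5*0.02 + 411.6*0.03 + 411.6*0.02 = 33.410 sabins.
Required A₂ = 0.161·3251.64/10.46 = 50.049 sabins.
ΔA needed = 50.049 − 33.410 = 16.639 sabins.
Each m^2 of panel replacing the ceiling (painted concrete ceiling) adds (0.93 − 0.03) = 0.90 sabins.
Area = ΔA/Δα = 16.639/0.90 = 18.5 m^2.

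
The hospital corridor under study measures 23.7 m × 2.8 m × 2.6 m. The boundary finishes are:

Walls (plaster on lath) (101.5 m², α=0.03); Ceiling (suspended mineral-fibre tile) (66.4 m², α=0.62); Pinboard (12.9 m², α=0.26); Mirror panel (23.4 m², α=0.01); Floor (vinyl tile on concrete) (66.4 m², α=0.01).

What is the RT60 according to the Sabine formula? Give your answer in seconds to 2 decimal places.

0.57 seconds

A = Σ Sᵢαᵢ = 101.5·0.03 + 66.4·0.62 + 12.9·0.26 + 23.4·0.01 + 66.4·0.01 = 48.465 sabins.
Volume V = 23.7 × 2.8 × 2.6 = 172.536 m³.
Sabine: RT60 = 0.161 × 172.536 / 48.465 = 0.57 s.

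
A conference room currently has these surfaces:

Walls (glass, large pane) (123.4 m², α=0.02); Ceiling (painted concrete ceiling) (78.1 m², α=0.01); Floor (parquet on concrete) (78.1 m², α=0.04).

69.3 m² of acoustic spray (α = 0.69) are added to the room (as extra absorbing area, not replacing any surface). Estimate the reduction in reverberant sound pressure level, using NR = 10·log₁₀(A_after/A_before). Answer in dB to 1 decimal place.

A_before = Σ Sᵢαᵢ = 123.4·0.02 + 78.1·0.01 + 78.1·0.04 = 6.373 sabins.
Added absorption = 69.3 × 0.69 = 47.817 sabins.
New total A_after = 54.190 sabins.
NR = 10·log₁₀(54.190/6.373) = 9.3 dB.

9.3 dB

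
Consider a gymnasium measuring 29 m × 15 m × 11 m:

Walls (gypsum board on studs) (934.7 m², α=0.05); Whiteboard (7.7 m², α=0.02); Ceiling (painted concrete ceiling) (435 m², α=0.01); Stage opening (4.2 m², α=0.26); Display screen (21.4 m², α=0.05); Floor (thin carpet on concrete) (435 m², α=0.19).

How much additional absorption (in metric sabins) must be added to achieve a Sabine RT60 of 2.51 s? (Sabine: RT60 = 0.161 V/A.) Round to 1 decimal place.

Equivalent absorption area: A₁ = 934.7·0.05 + 7.7·0.02 + 435·0.01 + 4.2·0.26 + 21.4·0.05 + 435·0.19 = 136.051 m².
Target A₂ = 0.161·4785/2.51 = 306.926 sabins (V = 4785 m³).
Additional absorption ΔA = 306.926 − 136.051 = 170.9 sabins.

170.9 sabins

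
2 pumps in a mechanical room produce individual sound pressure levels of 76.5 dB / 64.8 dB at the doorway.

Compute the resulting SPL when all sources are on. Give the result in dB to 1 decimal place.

Σ 10^(Lᵢ/10) = 4.769e+07.
Combined level = 10 log₁₀(4.769e+07) = 76.8 dB.

76.8 dB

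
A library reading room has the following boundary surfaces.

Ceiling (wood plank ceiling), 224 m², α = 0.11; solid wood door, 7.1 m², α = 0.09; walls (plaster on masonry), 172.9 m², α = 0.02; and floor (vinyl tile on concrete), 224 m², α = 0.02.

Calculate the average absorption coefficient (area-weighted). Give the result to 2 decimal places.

S = Σ Sᵢ = 224 + 7.1 + 172.9 + 224 = 628.0 m².
Weighted sum Σ Sα = 33.217.
ᾱ = A/S = 0.05.

0.05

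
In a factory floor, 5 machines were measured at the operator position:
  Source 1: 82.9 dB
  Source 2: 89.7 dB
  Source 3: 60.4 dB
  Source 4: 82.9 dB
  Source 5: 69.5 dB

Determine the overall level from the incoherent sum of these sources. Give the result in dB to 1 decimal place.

91.2 dB

Converting to relative power and adding: 10^(82.9/10) + 10^(89.7/10) + 10^(60.4/10) + 10^(82.9/10) + 10^(69.5/10) = 1.333e+09.
Combined level = 10 log₁₀(1.333e+09) = 91.2 dB.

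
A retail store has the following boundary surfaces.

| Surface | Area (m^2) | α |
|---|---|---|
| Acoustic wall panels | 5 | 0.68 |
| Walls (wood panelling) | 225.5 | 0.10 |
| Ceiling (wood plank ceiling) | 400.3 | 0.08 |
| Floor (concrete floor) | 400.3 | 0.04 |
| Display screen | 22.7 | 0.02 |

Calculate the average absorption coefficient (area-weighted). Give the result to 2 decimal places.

0.07

S = Σ Sᵢ = 5 + 225.5 + 400.3 + 400.3 + 22.7 = 1053.8 m^2.
Σ(Sᵢαᵢ) = 5*0.68 + 225.5*0.10 + 400.3*0.08 + 400.3*0.04 + 22.7*0.02 = 74.440.
ᾱ = A/S = 0.07.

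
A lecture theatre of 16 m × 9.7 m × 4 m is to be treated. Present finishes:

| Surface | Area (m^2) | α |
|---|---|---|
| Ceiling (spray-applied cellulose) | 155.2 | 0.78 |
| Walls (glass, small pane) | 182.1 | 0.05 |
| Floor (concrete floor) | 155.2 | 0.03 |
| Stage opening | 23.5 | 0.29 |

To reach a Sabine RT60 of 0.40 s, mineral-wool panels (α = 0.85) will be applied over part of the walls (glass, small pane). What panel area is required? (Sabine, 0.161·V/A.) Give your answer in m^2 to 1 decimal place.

Summing Sᵢαᵢ: 121.056 + 9.105 + 4.656 + 6.815 → A₁ = 141.632 sabins.
V = 620.8 m³. Target absorption A₂ = 0.161 × 620.8 / 0.40 = 249.872 sabins.
Absorption to add: 249.872 − 141.632 = 108.240 sabins.
Each m^2 of panel replacing the walls (glass, small pane) adds (0.85 − 0.05) = 0.80 sabins.
Panel area = 108.240 / 0.80 = 135.3 m^2.

135.3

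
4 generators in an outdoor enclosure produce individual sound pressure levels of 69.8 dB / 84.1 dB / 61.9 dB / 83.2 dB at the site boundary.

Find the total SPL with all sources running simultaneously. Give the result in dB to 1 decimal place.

86.8 dB

Converting to relative power and adding: 10^(69.8/10) + 10^(84.1/10) + 10^(61.9/10) + 10^(83.2/10) = 4.771e+08.
Back to dB: 10·log₁₀ Σ = 86.8 dB.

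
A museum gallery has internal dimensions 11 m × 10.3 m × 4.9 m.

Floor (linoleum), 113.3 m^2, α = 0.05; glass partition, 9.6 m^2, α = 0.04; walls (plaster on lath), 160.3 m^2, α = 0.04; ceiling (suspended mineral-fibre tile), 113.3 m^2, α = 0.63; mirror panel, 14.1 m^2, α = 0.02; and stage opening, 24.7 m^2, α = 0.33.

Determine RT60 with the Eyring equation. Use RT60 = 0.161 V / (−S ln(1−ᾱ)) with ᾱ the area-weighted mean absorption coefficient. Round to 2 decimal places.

0.86 s

Total surface area S = 113.3 + 9.6 + 160.3 + 113.3 + 14.1 + 24.7 = 435.3 m^2.
Σ(Sᵢαᵢ) = 113.3·0.05 + 9.6·0.04 + 160.3·0.04 + 113.3·0.63 + 14.1·0.02 + 24.7·0.33 = 92.273.
ᾱ = 92.273 / 435.3 = 0.2120.
−S·ln(1−ᾱ) = −435.3 × ln(1 − 0.2120) = 103.713.
V = 11 × 10.3 × 4.9 = 555.17 m³.
RT60 = 0.161 × 555.17 / 103.713 = 0.86 s.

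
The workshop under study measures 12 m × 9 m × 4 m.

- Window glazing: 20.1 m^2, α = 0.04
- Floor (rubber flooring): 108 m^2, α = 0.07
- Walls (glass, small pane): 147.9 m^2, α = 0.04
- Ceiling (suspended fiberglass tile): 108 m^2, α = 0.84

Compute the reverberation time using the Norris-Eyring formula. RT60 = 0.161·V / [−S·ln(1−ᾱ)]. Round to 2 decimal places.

S = Σ Sᵢ = 384.0 m^2.
Σ(Sᵢαᵢ) = 20.1×0.04 + 108×0.07 + 147.9×0.04 + 108×0.84 = 105.000.
Mean coefficient ᾱ = A/S = 0.2734.
Eyring denominator: −S ln(1−ᾱ) = 122.642.
V = 12 × 9 × 4 = 432 m³.
RT60 = 0.161 × 432 / 122.642 = 0.57 s.

0.57 s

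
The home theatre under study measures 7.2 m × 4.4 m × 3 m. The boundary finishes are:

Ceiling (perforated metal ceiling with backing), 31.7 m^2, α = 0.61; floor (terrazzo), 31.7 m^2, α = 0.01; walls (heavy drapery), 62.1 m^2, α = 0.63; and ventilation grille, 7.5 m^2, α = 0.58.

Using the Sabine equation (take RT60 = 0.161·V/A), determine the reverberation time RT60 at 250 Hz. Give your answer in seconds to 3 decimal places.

0.242 sec

Total absorption A = 31.7*0.61 + 31.7*0.01 + 62.1*0.63 + 7.5*0.58
  = 19.337 + 0.317 + 39.123 + 4.350 = 63.127 m^2 sabins.
Volume V = 7.2 × 4.4 × 3 = 95.04 m³.
RT60 = 0.161 · V / A = 0.161 × 95.04 / 63.127 = 0.242 s.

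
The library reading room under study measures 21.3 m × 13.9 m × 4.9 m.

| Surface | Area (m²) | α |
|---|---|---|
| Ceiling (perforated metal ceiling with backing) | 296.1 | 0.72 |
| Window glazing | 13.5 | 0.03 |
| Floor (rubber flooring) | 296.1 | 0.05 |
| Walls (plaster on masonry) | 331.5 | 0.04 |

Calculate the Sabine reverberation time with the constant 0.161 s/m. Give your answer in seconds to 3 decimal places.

Total absorption A = 296.1·0.72 + 13.5·0.03 + 296.1·0.05 + 331.5·0.04
  = 213.192 + 0.405 + 14.805 + 13.260 = 241.662 m² sabins.
V = 21.3·13.9·4.9 = 1450.743 m³.
T = 0.161 V/A = 0.161·1450.743/241.662 = 0.967 s.

0.967 sec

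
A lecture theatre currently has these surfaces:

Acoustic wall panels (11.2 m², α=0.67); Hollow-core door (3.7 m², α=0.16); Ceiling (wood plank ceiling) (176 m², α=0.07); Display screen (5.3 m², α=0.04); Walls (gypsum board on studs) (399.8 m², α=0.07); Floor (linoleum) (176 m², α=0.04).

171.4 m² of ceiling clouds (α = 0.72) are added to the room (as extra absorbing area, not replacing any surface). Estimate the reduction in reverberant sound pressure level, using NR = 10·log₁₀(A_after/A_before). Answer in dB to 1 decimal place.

Total absorption A_before = 11.2×0.67 + 3.7×0.16 + 176×0.07 + 5.3×0.04 + 399.8×0.07 + 176×0.04
  = 7.504 + 0.592 + 12.320 + 0.212 + 27.986 + 7.040 = 55.654 m² sabins.
Added absorption = 171.4 × 0.72 = 123.408 sabins.
New total A_after = 179.062 sabins.
NR = 10·log₁₀(179.062/55.654) = 5.1 dB.

5.1 dB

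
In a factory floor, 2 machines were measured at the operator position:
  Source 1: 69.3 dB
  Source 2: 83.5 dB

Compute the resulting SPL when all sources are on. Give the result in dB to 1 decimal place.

83.7 dB

Sum in the linear (power) domain: Σ 10^(Lᵢ/10) = 10^(69.3/10) + 10^(83.5/10) = 2.324e+08.
Back to dB: 10·log₁₀ Σ = 83.7 dB.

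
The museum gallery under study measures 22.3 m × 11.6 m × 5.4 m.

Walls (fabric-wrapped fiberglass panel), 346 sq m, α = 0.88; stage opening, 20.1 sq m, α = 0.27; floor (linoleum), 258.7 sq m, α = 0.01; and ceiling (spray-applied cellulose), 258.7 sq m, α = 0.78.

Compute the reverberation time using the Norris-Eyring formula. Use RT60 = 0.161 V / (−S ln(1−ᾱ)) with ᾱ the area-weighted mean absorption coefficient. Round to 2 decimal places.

Total surface area S = 346 + 20.1 + 258.7 + 258.7 = 883.5 sq m.
Absorption A = 346·0.88 + 20.1·0.27 + 258.7·0.01 + 258.7·0.78 = 514.280 sabins.
Mean coefficient ᾱ = A/S = 0.5821.
−S·ln(1−ᾱ) = −883.5 × ln(1 − 0.5821) = 770.865.
V = 22.3 × 11.6 × 5.4 = 1396.872 m³.
RT60 = 0.161 × 1396.872 / 770.865 = 0.29 s.

0.29 s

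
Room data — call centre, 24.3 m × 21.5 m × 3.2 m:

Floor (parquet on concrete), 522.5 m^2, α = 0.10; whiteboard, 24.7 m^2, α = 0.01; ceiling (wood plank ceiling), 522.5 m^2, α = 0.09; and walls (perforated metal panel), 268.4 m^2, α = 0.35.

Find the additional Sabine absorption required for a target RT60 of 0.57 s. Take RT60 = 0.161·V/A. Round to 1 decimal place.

278.8 sabins

A₁ = Σ Sᵢαᵢ = 522.5×0.10 + 24.7×0.01 + 522.5×0.09 + 268.4×0.35 = 193.462 sabins.
V = 1671.84 m³. Required absorption A₂ = 0.161 × 1671.84 / 0.57 = 472.221 sabins.
Additional absorption ΔA = 472.221 − 193.462 = 278.8 sabins.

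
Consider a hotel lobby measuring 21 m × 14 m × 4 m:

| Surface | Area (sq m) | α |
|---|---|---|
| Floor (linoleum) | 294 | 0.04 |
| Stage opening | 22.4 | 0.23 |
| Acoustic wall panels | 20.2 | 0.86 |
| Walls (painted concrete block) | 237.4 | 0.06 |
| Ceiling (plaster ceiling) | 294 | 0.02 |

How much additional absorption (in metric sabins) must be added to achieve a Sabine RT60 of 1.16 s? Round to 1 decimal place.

Equivalent absorption area: A₁ = 294·0.04 + 22.4·0.23 + 20.2·0.86 + 237.4·0.06 + 294·0.02 = 54.408 sq m.
V = 1176 m³. Required absorption A₂ = 0.161 × 1176 / 1.16 = 163.221 sabins.
Additional absorption ΔA = 163.221 − 54.408 = 108.8 sabins.

108.8 sabins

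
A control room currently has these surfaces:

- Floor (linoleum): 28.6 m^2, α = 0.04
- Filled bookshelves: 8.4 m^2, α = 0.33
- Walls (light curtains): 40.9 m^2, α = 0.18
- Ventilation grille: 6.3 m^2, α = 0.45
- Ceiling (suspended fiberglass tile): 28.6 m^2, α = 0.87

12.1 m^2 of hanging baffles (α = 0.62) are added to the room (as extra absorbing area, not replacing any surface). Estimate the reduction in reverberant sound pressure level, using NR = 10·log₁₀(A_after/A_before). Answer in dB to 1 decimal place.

0.8 dB

Equivalent absorption area: A_before = 28.6·0.04 + 8.4·0.33 + 40.9·0.18 + 6.3·0.45 + 28.6·0.87 = 38.995 m^2.
Added absorption = 12.1 × 0.62 = 7.502 sabins.
New total A_after = 46.497 sabins.
Reduction = 10 log₁₀(A_after/A_before) = 10 log₁₀(1.1924) = 0.8 dB.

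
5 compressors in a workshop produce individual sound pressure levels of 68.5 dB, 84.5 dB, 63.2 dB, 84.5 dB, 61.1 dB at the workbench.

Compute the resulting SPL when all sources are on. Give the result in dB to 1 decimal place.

87.6 dB

Σ 10^(Lᵢ/10) = 5.741e+08.
Back to dB: 10·log₁₀ Σ = 87.6 dB.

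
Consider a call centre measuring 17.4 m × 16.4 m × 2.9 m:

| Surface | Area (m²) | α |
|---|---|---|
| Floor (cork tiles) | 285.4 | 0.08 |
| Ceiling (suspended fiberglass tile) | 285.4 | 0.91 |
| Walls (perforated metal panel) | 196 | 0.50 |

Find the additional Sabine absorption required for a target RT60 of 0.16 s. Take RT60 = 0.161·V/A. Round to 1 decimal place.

A₁ = Σ Sᵢαᵢ = 285.4×0.08 + 285.4×0.91 + 196×0.50 = 380.546 sabins.
For T = 0.16 s, need A₂ = 0.161·V/T = 0.161·827.544/0.16 = 832.716 sabins.
Shortfall: 832.716 − 380.546 = 452.2 sabins.

452.2 sabins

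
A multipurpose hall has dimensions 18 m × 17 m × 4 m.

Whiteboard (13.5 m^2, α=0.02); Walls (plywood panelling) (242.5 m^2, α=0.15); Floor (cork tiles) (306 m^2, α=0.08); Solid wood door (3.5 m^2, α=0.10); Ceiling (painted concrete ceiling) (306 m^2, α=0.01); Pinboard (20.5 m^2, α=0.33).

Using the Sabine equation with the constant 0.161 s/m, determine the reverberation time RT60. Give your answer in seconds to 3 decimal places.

Total absorption A = 13.5·0.02 + 242.5·0.15 + 306·0.08 + 3.5·0.10 + 306·0.01 + 20.5·0.33
  = 0.270 + 36.375 + 24.480 + 0.350 + 3.060 + 6.765 = 71.300 m^2 sabins.
Room volume: 1224 m³.
Sabine: RT60 = 0.161 × 1224 / 71.300 = 2.764 s.

2.764 s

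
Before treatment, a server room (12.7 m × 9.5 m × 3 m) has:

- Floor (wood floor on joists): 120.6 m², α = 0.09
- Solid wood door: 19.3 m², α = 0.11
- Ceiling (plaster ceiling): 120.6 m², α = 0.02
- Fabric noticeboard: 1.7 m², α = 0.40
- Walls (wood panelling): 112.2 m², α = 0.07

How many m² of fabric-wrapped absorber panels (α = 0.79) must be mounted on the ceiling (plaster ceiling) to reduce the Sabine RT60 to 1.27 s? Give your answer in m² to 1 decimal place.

28.5

Equivalent absorption area: A₁ = 120.6*0.09 + 19.3*0.11 + 120.6*0.02 + 1.7*0.40 + 112.2*0.07 = 23.923 m².
V = 361.95 m³. Target absorption A₂ = 0.161 × 361.95 / 1.27 = 45.885 sabins.
ΔA needed = 45.885 − 23.923 = 21.962 sabins.
Each m² of panel replacing the ceiling (plaster ceiling) adds (0.79 − 0.02) = 0.77 sabins.
Area = ΔA/Δα = 21.962/0.77 = 28.5 m².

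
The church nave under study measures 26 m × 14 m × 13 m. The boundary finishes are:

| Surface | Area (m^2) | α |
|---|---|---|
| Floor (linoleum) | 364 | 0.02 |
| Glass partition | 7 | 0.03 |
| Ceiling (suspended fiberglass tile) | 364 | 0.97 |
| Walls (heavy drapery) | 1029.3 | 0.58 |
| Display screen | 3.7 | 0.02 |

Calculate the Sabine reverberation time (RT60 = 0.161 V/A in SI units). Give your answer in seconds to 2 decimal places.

0.80 s

Summing Sᵢαᵢ: 7.280 + 0.210 + 353.080 + 596.994 + 0.074 → A = 957.638 sabins.
V = 26·14·13 = 4732 m³.
T = 0.161 V/A = 0.161·4732/957.638 = 0.80 s.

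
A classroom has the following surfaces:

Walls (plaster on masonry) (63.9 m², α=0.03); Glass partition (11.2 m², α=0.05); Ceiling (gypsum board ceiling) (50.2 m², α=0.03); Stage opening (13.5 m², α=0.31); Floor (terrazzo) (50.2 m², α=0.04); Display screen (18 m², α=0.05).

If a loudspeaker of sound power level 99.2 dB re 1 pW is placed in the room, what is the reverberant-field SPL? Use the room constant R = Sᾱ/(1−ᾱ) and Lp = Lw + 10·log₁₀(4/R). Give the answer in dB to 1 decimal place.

94.5 dB

A = 11.076 sabins; S = 207.0 m².
ᾱ = 11.076/207.0 = 0.0535; R = Sᾱ/(1−ᾱ) = 11.076/(1−0.0535) = 11.702 m².
Lp = 99.2 + 10·log₁₀(4/11.702) = 99.2 + (-4.66) = 94.5 dB.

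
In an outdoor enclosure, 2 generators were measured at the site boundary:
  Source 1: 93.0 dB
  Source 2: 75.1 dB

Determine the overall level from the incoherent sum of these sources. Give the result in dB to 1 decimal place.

93.1 dB

Σ 10^(Lᵢ/10) = 2.028e+09.
L_total = 10·log₁₀(2.028e+09) = 93.1 dB.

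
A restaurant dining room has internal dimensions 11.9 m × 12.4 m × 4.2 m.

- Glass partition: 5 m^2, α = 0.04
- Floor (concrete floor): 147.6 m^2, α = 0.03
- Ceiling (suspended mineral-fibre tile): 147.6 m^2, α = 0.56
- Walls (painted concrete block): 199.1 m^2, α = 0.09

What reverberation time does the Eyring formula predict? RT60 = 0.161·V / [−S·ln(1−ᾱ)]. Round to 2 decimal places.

S = Σ Sᵢ = 499.3 m^2.
Σ(Sᵢαᵢ) = 5·0.04 + 147.6·0.03 + 147.6·0.56 + 199.1·0.09 = 105.203.
Mean coefficient ᾱ = A/S = 0.2107.
−S·ln(1−ᾱ) = −499.3 × ln(1 − 0.2107) = 118.139.
V = 11.9 × 12.4 × 4.2 = 619.752 m³.
RT60 = 0.161 × 619.752 / 118.139 = 0.84 s.

0.84 sec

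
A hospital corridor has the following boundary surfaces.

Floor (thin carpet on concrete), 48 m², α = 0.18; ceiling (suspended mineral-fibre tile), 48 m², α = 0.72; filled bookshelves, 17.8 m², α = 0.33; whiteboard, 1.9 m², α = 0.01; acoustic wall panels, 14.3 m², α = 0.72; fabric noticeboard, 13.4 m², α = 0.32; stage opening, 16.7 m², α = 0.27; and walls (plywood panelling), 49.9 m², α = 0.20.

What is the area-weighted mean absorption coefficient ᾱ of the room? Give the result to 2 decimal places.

S = Σ Sᵢ = 48 + 48 + 17.8 + 1.9 + 14.3 + 13.4 + 16.7 + 49.9 = 210.0 m².
A = 48·0.18 + 48·0.72 + 17.8·0.33 + 1.9·0.01 + 14.3·0.72 + 13.4·0.32 + 16.7·0.27 + 49.9·0.20 = 78.166 sabins.
ᾱ = 78.166 / 210.0 = 0.37.

0.37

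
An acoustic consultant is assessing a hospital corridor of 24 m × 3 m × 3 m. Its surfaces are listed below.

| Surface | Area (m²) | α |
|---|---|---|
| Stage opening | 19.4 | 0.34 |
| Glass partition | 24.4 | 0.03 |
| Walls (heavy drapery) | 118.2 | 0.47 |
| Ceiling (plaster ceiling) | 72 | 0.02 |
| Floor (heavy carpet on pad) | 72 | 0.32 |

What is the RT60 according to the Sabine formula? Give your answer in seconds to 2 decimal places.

0.40 s

Total absorption A = 19.4*0.34 + 24.4*0.03 + 118.2*0.47 + 72*0.02 + 72*0.32
  = 6.596 + 0.732 + 55.554 + 1.440 + 23.040 = 87.362 m² sabins.
Volume V = 24 × 3 × 3 = 216 m³.
T = 0.161 V/A = 0.161·216/87.362 = 0.40 s.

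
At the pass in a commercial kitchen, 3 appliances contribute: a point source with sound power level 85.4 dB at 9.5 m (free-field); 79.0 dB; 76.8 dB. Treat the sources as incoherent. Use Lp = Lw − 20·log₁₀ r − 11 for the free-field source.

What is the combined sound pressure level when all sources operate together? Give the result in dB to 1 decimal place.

81.1 dB

Source at 9.5 m: Lp = 85.4 − 20·log₁₀(9.5) − 11 = 54.8 dB.
Converting to relative power and adding: 10^(54.8/10) + 10^(79.0/10) + 10^(76.8/10) = 1.276e+08.
L_total = 10·log₁₀(1.276e+08) = 81.1 dB.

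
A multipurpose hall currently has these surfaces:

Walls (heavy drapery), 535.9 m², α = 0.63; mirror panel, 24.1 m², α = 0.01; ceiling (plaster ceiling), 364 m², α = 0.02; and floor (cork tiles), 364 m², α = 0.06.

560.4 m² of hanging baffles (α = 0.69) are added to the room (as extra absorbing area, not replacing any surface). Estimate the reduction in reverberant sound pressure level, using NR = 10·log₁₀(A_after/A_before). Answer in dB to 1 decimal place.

Summing Sᵢαᵢ: 337.617 + 0.241 + 7.280 + 21.840 → A_before = 366.978 sabins.
Added absorption = 560.4 × 0.69 = 386.676 sabins.
New total A_after = 753.654 sabins.
NR = 10·log₁₀(753.654/366.978) = 3.1 dB.

3.1 dB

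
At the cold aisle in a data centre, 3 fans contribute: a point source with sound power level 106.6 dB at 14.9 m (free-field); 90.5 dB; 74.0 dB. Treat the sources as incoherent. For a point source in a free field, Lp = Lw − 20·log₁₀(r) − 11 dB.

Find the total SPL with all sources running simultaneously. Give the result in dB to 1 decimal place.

90.7 dB

Source at 14.9 m: Lp = 106.6 − 20·log₁₀(14.9) − 11 = 72.1 dB.
Sum in the linear (power) domain: Σ 10^(Lᵢ/10) = 10^(72.1/10) + 10^(90.5/10) + 10^(74.0/10) = 1.163e+09.
L_total = 10·log₁₀(1.163e+09) = 90.7 dB.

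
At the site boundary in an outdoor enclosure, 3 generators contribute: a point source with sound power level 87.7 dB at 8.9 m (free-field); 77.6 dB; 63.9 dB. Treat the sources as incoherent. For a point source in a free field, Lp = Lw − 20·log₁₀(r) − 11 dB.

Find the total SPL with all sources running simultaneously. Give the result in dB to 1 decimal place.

77.8 dB

Source at 8.9 m: Lp = 87.7 − 20·log₁₀(8.9) − 11 = 57.7 dB.
Converting to relative power and adding: 10^(57.7/10) + 10^(77.6/10) + 10^(63.9/10) = 6.059e+07.
Combined level = 10 log₁₀(6.059e+07) = 77.8 dB.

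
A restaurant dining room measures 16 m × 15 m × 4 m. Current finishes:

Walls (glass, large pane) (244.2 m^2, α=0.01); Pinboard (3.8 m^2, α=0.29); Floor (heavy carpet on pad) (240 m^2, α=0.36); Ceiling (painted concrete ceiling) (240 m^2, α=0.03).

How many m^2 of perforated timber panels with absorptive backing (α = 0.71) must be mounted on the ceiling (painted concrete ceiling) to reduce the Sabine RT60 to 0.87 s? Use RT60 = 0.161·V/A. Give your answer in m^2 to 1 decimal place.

118.4

Equivalent absorption area: A₁ = 244.2×0.01 + 3.8×0.29 + 240×0.36 + 240×0.03 = 97.144 m^2.
V = 960 m³. Target absorption A₂ = 0.161 × 960 / 0.87 = 177.655 sabins.
Absorption to add: 177.655 − 97.144 = 80.511 sabins.
Each m^2 of panel replacing the ceiling (painted concrete ceiling) adds (0.71 − 0.03) = 0.68 sabins.
Panel area = 80.511 / 0.68 = 118.4 m^2.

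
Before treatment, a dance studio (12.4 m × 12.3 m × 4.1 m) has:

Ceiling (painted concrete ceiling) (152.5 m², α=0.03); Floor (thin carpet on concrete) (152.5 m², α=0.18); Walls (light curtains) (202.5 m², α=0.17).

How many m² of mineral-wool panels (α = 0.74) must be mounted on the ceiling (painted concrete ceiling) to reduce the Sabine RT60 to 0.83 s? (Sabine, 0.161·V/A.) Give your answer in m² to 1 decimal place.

77.3

Summing Sᵢαᵢ: 4.575 + 27.450 + 34.425 → A₁ = 66.450 sabins.
V = 625.332 m³. Target absorption A₂ = 0.161 × 625.332 / 0.83 = 121.299 sabins.
ΔA needed = 121.299 − 66.450 = 54.849 sabins.
Each m² of panel replacing the ceiling (painted concrete ceiling) adds (0.74 − 0.03) = 0.71 sabins.
Area = ΔA/Δα = 54.849/0.71 = 77.3 m².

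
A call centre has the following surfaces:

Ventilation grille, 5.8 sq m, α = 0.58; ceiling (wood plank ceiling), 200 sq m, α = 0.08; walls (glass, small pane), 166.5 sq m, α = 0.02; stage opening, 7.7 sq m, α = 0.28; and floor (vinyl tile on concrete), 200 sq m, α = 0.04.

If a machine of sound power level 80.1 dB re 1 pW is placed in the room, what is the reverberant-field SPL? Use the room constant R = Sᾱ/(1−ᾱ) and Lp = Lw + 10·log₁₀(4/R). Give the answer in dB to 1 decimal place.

Σ(Sᵢαᵢ) = 5.8·0.58 + 200·0.08 + 166.5·0.02 + 7.7·0.28 + 200·0.04 = 32.850; total area S = 580.0 sq m.
ᾱ = 32.850/580.0 = 0.0566; R = Sᾱ/(1−ᾱ) = 32.850/(1−0.0566) = 34.821 sq m.
Lp = 80.1 + 10·log₁₀(4/34.821) = 80.1 + (-9.40) = 70.7 dB.

70.7 dB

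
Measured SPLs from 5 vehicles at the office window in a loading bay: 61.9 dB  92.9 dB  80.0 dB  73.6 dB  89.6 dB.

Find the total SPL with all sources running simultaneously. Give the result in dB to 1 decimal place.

94.8 dB

Converting to relative power and adding: 10^(61.9/10) + 10^(92.9/10) + 10^(80.0/10) + 10^(73.6/10) + 10^(89.6/10) = 2.986e+09.
L_total = 10·log₁₀(2.986e+09) = 94.8 dB.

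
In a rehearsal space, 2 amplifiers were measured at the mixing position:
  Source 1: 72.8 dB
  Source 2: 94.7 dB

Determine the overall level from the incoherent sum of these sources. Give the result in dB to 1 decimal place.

Sum in the linear (power) domain: Σ 10^(Lᵢ/10) = 10^(72.8/10) + 10^(94.7/10) = 2.97e+09.
L_total = 10·log₁₀(2.97e+09) = 94.7 dB.

94.7 dB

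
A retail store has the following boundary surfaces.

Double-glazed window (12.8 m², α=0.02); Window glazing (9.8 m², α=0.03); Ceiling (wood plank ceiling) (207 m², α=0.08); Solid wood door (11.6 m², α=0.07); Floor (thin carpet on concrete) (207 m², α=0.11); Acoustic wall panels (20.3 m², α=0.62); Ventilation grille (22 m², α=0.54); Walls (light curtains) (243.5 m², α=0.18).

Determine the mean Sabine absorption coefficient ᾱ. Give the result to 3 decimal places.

Total surface area S = 734.0 m².
Weighted sum Σ Sα = 108.988.
ᾱ = 108.988 / 734.0 = 0.148.

0.148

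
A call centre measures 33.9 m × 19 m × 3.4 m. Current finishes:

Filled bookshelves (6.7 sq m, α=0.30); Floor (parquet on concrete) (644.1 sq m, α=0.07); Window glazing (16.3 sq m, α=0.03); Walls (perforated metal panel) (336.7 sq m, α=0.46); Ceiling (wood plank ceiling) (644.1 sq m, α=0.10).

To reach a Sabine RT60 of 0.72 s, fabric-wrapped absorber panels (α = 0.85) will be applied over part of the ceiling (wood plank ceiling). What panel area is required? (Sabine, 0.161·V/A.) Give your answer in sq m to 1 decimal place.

297.1

Equivalent absorption area: A₁ = 6.7×0.30 + 644.1×0.07 + 16.3×0.03 + 336.7×0.46 + 644.1×0.10 = 266.878 sq m.
V = 2189.94 m³. Target absorption A₂ = 0.161 × 2189.94 / 0.72 = 489.695 sabins.
Absorption to add: 489.695 − 266.878 = 222.817 sabins.
Each sq m of panel replacing the ceiling (wood plank ceiling) adds (0.85 − 0.10) = 0.75 sabins.
Panel area = 222.817 / 0.75 = 297.1 sq m.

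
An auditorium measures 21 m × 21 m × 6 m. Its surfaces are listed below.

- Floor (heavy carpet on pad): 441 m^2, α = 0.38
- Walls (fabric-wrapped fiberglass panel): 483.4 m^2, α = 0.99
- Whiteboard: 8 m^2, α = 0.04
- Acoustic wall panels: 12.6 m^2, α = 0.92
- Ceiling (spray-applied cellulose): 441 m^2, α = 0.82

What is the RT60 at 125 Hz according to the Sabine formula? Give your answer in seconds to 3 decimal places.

0.418 sec

A = Σ Sᵢαᵢ = 441*0.38 + 483.4*0.99 + 8*0.04 + 12.6*0.92 + 441*0.82 = 1019.678 sabins.
Volume V = 21 × 21 × 6 = 2646 m³.
T = 0.161 V/A = 0.161·2646/1019.678 = 0.418 s.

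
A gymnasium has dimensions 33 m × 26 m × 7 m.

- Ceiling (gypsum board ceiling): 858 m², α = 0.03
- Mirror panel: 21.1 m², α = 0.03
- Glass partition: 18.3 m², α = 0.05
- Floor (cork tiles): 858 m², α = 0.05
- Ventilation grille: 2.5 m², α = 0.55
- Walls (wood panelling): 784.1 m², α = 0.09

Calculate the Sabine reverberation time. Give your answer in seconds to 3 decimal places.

6.803 s

Total absorption A = 858×0.03 + 21.1×0.03 + 18.3×0.05 + 858×0.05 + 2.5×0.55 + 784.1×0.09
  = 25.740 + 0.633 + 0.915 + 42.900 + 1.375 + 70.569 = 142.132 m² sabins.
Volume V = 33 × 26 × 7 = 6006 m³.
Sabine: RT60 = 0.161 × 6006 / 142.132 = 6.803 s.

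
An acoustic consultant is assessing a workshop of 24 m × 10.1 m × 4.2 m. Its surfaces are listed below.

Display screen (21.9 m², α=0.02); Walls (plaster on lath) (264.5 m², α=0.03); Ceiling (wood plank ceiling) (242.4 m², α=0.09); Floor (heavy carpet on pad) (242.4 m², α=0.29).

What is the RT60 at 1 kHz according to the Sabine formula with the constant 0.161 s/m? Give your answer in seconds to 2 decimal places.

A = Σ Sᵢαᵢ = 21.9·0.02 + 264.5·0.03 + 242.4·0.09 + 242.4·0.29 = 100.485 sabins.
V = 24·10.1·4.2 = 1018.08 m³.
Sabine: RT60 = 0.161 × 1018.08 / 100.485 = 1.63 s.

1.63 s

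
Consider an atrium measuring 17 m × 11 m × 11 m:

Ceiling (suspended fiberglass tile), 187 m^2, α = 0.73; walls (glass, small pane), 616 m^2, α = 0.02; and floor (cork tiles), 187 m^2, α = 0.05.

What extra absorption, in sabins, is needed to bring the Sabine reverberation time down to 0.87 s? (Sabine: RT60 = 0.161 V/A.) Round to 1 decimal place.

A₁ = Σ Sᵢαᵢ = 187×0.73 + 616×0.02 + 187×0.05 = 158.180 sabins.
For T = 0.87 s, need A₂ = 0.161·V/T = 0.161·2057/0.87 = 380.663 sabins.
Shortfall: 380.663 − 158.180 = 222.5 sabins.

222.5 sabins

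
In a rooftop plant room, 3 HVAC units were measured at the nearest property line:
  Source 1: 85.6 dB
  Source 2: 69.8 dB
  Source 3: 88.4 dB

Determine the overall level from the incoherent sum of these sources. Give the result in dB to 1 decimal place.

90.3 dB

Converting to relative power and adding: 10^(85.6/10) + 10^(69.8/10) + 10^(88.4/10) = 1.064e+09.
Back to dB: 10·log₁₀ Σ = 90.3 dB.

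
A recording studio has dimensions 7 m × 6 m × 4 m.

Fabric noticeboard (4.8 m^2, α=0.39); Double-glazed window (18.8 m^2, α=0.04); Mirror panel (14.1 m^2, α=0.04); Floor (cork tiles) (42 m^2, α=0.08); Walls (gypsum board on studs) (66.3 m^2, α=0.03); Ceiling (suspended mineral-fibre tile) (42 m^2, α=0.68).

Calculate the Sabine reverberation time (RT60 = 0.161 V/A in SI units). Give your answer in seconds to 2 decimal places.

Total absorption A = 4.8·0.39 + 18.8·0.04 + 14.1·0.04 + 42·0.08 + 66.3·0.03 + 42·0.68
  = 1.872 + 0.752 + 0.564 + 3.360 + 1.989 + 28.560 = 37.097 m^2 sabins.
Room volume: 168 m³.
T = 0.161 V/A = 0.161·168/37.097 = 0.73 s.

0.73 s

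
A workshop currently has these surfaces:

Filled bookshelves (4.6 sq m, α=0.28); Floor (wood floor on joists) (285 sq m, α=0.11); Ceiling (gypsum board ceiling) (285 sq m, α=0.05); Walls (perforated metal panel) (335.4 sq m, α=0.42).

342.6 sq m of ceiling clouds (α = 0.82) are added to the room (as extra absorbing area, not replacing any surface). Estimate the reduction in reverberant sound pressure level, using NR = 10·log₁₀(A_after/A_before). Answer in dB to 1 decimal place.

Summing Sᵢαᵢ: 1.288 + 31.350 + 14.250 + 140.868 → A_before = 187.756 sabins.
Treatment contributes 342.6·0.82 = 280.932 sabins.
New total A_after = 468.688 sabins.
Reduction = 10 log₁₀(A_after/A_before) = 10 log₁₀(2.4963) = 4.0 dB.

4.0 dB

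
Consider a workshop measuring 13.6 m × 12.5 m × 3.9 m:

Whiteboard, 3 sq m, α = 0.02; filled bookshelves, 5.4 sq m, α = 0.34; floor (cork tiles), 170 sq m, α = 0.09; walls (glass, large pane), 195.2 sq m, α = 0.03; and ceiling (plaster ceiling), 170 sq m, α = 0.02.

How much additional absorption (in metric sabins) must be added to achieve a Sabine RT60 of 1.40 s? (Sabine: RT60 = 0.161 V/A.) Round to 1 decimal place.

Equivalent absorption area: A₁ = 3*0.02 + 5.4*0.34 + 170*0.09 + 195.2*0.03 + 170*0.02 = 26.452 sq m.
Target A₂ = 0.161·663/1.40 = 76.245 sabins (V = 663 m³).
Shortfall: 76.245 − 26.452 = 49.8 sabins.

49.8 sabins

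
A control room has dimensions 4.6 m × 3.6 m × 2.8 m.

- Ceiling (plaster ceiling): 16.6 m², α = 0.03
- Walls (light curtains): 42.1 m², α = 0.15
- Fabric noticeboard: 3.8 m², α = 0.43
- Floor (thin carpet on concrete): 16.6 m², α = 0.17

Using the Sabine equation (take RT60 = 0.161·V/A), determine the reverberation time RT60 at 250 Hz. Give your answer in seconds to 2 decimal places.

0.66 seconds

Summing Sᵢαᵢ: 0.498 + 6.315 + 1.634 + 2.822 → A = 11.269 sabins.
V = 4.6·3.6·2.8 = 46.368 m³.
T = 0.161 V/A = 0.161·46.368/11.269 = 0.66 s.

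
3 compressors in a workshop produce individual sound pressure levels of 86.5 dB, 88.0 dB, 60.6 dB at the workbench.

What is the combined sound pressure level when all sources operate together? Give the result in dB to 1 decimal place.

Converting to relative power and adding: 10^(86.5/10) + 10^(88.0/10) + 10^(60.6/10) = 1.079e+09.
Combined level = 10 log₁₀(1.079e+09) = 90.3 dB.

90.3 dB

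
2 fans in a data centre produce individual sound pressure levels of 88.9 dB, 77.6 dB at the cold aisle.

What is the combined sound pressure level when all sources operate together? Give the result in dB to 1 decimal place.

89.2 dB

Sum in the linear (power) domain: Σ 10^(Lᵢ/10) = 10^(88.9/10) + 10^(77.6/10) = 8.338e+08.
L_total = 10·log₁₀(8.338e+08) = 89.2 dB.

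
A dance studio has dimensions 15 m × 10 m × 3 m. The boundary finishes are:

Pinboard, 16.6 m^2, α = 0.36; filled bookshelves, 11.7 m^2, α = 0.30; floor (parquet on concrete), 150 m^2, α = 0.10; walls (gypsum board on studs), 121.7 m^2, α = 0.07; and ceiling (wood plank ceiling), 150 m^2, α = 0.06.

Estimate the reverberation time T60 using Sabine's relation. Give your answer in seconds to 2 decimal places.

1.72 sec

A = Σ Sᵢαᵢ = 16.6*0.36 + 11.7*0.30 + 150*0.10 + 121.7*0.07 + 150*0.06 = 42.005 sabins.
Volume V = 15 × 10 × 3 = 450 m³.
RT60 = 0.161 · V / A = 0.161 × 450 / 42.005 = 1.72 s.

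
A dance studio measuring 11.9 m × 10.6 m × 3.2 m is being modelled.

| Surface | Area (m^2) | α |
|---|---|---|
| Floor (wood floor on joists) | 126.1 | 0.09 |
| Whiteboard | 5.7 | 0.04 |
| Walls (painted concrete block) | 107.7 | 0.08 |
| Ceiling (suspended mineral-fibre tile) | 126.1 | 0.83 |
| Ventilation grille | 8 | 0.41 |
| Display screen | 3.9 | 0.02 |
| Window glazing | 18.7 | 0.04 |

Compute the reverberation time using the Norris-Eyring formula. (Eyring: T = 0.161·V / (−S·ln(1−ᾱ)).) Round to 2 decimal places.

0.42 s

Total surface area S = 126.1 + 5.7 + 107.7 + 126.1 + 8 + 3.9 + 18.7 = 396.2 m^2.
Absorption A = 126.1·0.09 + 5.7·0.04 + 107.7·0.08 + 126.1·0.83 + 8·0.41 + 3.9·0.02 + 18.7·0.04 = 128.962 sabins.
Mean coefficient ᾱ = A/S = 0.3255.
−S·ln(1−ᾱ) = −396.2 × ln(1 − 0.3255) = 156.017.
V = 11.9 × 10.6 × 3.2 = 403.648 m³.
RT60 = 0.161 × 403.648 / 156.017 = 0.42 s.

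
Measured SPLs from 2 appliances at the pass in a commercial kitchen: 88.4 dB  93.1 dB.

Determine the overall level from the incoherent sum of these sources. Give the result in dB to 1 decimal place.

Converting to relative power and adding: 10^(88.4/10) + 10^(93.1/10) = 2.734e+09.
L_total = 10·log₁₀(2.734e+09) = 94.4 dB.

94.4 dB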